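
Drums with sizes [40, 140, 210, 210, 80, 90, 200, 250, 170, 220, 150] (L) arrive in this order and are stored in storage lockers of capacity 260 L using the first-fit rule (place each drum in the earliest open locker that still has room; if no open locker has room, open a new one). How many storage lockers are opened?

  40 → locker 1 (new)  [load 40/260]
  140 → locker 1  [load 180/260]
  210 → locker 2 (new)  [load 210/260]
  210 → locker 3 (new)  [load 210/260]
  80 → locker 1  [load 260/260]
  90 → locker 4 (new)  [load 90/260]
  200 → locker 5 (new)  [load 200/260]
  250 → locker 6 (new)  [load 250/260]
  170 → locker 4  [load 260/260]
  220 → locker 7 (new)  [load 220/260]
  150 → locker 8 (new)  [load 150/260]
8 storage lockers opened.

8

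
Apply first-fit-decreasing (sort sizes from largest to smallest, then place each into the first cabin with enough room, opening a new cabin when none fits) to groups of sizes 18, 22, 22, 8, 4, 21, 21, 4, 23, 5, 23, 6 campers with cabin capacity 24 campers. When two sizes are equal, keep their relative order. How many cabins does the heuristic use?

8

Sorted descending: 23, 23, 22, 22, 21, 21, 18, 8, 6, 5, 4, 4.
  23 → cabin 1 (new)  [load 23/24]
  23 → cabin 2 (new)  [load 23/24]
  22 → cabin 3 (new)  [load 22/24]
  22 → cabin 4 (new)  [load 22/24]
  21 → cabin 5 (new)  [load 21/24]
  21 → cabin 6 (new)  [load 21/24]
  18 → cabin 7 (new)  [load 18/24]
  8 → cabin 8 (new)  [load 8/24]
  6 → cabin 7  [load 24/24]
  5 → cabin 8  [load 13/24]
  4 → cabin 8  [load 17/24]
  4 → cabin 8  [load 21/24]
8 cabins opened.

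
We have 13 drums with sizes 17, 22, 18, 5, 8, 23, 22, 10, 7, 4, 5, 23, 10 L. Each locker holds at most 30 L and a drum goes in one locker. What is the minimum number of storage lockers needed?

7

Total = 23 + 23 + 22 + 22 + 18 + 17 + 10 + 10 + 8 + 7 + 5 + 5 + 4 = 174 L.
Lower bound: ⌈174/30⌉ = 6 storage lockers.
A packing using 7 storage lockers:
  locker 1: 23 + 7 = 30
  locker 2: 23 + 5 = 28
  locker 3: 22 + 8 = 30
  locker 4: 22 + 5 = 27
  locker 5: 18 + 10 = 28
  locker 6: 17 + 10 = 27
  locker 7: 4 = 4
No arrangement into 6 storage lockers stays within capacity, so 7 is optimal.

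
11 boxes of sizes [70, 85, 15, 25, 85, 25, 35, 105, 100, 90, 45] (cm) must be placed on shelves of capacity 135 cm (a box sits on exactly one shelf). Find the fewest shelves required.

Total = 105 + 100 + 90 + 85 + 85 + 70 + 45 + 35 + 25 + 25 + 15 = 680 cm.
Lower bound: ⌈680/135⌉ = 6 shelves.
A packing using 6 shelves:
  shelf 1: 105 + 25 = 130
  shelf 2: 100 + 35 = 135
  shelf 3: 90 + 45 = 135
  shelf 4: 85 + 25 + 15 = 125
  shelf 5: 85 = 85
  shelf 6: 70 = 70
This matches the lower bound, so 6 is optimal.

6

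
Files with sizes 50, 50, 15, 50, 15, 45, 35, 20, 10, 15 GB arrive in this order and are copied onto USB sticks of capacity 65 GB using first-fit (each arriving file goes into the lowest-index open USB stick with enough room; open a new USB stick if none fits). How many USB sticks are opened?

  50 → USB stick 1 (new)  [load 50/65]
  50 → USB stick 2 (new)  [load 50/65]
  15 → USB stick 1  [load 65/65]
  50 → USB stick 3 (new)  [load 50/65]
  15 → USB stick 2  [load 65/65]
  45 → USB stick 4 (new)  [load 45/65]
  35 → USB stick 5 (new)  [load 35/65]
  20 → USB stick 4  [load 65/65]
  10 → USB stick 3  [load 60/65]
  15 → USB stick 5  [load 50/65]
5 USB sticks opened.

5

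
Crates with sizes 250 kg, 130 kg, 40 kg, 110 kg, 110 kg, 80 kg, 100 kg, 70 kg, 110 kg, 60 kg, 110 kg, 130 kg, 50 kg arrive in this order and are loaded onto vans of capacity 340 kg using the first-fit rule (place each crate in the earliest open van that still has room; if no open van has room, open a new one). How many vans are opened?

  250 → van 1 (new)  [load 250/340]
  130 → van 2 (new)  [load 130/340]
  40 → van 1  [load 290/340]
  110 → van 2  [load 240/340]
  110 → van 3 (new)  [load 110/340]
  80 → van 2  [load 320/340]
  100 → van 3  [load 210/340]
  70 → van 3  [load 280/340]
  110 → van 4 (new)  [load 110/340]
  60 → van 3  [load 340/340]
  110 → van 4  [load 220/340]
  130 → van 5 (new)  [load 130/340]
  50 → van 1  [load 340/340]
5 vans opened.

5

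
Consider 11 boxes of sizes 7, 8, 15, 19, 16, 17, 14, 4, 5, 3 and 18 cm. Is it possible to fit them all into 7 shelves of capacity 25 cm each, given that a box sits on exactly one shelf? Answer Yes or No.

A valid assignment using 6 shelves:
  shelf 1: 19 + 5 = 24
  shelf 2: 18 + 7 = 25
  shelf 3: 17 + 8 = 25
  shelf 4: 16 + 4 + 3 = 23
  shelf 5: 15 = 15
  shelf 6: 14 = 14
That uses only 6 ≤ 7, so 7 shelves are enough.

Yes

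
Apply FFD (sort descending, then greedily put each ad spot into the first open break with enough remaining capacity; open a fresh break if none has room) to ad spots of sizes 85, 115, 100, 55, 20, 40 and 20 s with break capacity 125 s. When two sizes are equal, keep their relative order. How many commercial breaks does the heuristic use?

4

Sorted descending: 115, 100, 85, 55, 40, 20, 20.
  115 → break 1 (new)  [load 115/125]
  100 → break 2 (new)  [load 100/125]
  85 → break 3 (new)  [load 85/125]
  55 → break 4 (new)  [load 55/125]
  40 → break 3  [load 125/125]
  20 → break 2  [load 120/125]
  20 → break 4  [load 75/125]
4 commercial breaks opened.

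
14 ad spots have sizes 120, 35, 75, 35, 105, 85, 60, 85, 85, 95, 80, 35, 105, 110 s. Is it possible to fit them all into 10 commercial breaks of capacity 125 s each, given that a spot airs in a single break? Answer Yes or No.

No

Total = 1110 s; ⌈1110/125⌉ = 9.
10 ad spots each exceed half the capacity and cannot share a break, forcing at least 10 commercial breaks.
The bound of 10 does not rule out 10, but exhaustive search shows no assignment into 10 commercial breaks of capacity 125 s exists — the minimum is 11.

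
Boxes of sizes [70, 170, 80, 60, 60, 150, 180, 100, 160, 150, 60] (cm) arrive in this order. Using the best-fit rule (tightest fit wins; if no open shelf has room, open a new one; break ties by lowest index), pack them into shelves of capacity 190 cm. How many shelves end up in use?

8

  70 → shelf 1 (new)  [load 70/190]
  170 → shelf 2 (new)  [load 170/190]
  80 → shelf 1  [load 150/190]
  60 → shelf 3 (new)  [load 60/190]
  60 → shelf 3  [load 120/190]
  150 → shelf 4 (new)  [load 150/190]
  180 → shelf 5 (new)  [load 180/190]
  100 → shelf 6 (new)  [load 100/190]
  160 → shelf 7 (new)  [load 160/190]
  150 → shelf 8 (new)  [load 150/190]
  60 → shelf 3  [load 180/190]
8 shelves opened.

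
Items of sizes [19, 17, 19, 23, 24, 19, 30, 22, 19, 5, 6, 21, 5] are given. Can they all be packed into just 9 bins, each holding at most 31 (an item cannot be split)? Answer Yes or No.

Total = 229; ⌈229/31⌉ = 8.
10 items each exceed half the capacity and cannot share a bin, forcing at least 10 bins.
At least 10 bins are required, but only 9 are allowed.

No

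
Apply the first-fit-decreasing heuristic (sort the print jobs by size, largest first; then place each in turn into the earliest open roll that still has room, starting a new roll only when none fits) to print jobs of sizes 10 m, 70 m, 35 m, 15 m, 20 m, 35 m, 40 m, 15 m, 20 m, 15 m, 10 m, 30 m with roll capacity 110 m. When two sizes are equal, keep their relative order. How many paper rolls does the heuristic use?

3

Sorted descending: 70, 40, 35, 35, 30, 20, 20, 15, 15, 15, 10, 10.
  70 → roll 1 (new)  [load 70/110]
  40 → roll 1  [load 110/110]
  35 → roll 2 (new)  [load 35/110]
  35 → roll 2  [load 70/110]
  30 → roll 2  [load 100/110]
  20 → roll 3 (new)  [load 20/110]
  20 → roll 3  [load 40/110]
  15 → roll 3  [load 55/110]
  15 → roll 3  [load 70/110]
  15 → roll 3  [load 85/110]
  10 → roll 2  [load 110/110]
  10 → roll 3  [load 95/110]
3 paper rolls opened.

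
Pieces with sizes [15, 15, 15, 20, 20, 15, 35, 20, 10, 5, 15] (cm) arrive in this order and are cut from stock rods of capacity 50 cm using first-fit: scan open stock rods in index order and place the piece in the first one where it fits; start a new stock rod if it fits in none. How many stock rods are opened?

  15 → stock rod 1 (new)  [load 15/50]
  15 → stock rod 1  [load 30/50]
  15 → stock rod 1  [load 45/50]
  20 → stock rod 2 (new)  [load 20/50]
  20 → stock rod 2  [load 40/50]
  15 → stock rod 3 (new)  [load 15/50]
  35 → stock rod 3  [load 50/50]
  20 → stock rod 4 (new)  [load 20/50]
  10 → stock rod 2  [load 50/50]
  5 → stock rod 1  [load 50/50]
  15 → stock rod 4  [load 35/50]
4 stock rods opened.

4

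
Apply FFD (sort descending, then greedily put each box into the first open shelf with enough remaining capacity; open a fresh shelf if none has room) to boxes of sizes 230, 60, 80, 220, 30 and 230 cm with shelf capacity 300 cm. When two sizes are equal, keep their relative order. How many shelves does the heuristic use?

Sorted descending: 230, 230, 220, 80, 60, 30.
  230 → shelf 1 (new)  [load 230/300]
  230 → shelf 2 (new)  [load 230/300]
  220 → shelf 3 (new)  [load 220/300]
  80 → shelf 3  [load 300/300]
  60 → shelf 1  [load 290/300]
  30 → shelf 2  [load 260/300]
3 shelves opened.

3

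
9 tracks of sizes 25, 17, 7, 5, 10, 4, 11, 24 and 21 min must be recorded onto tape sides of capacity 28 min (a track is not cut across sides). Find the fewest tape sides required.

5

Total = 25 + 24 + 21 + 17 + 11 + 10 + 7 + 5 + 4 = 124 min.
Lower bound: ⌈124/28⌉ = 5 tape sides.
A packing using 5 tape sides:
  side 1: 25 = 25
  side 2: 24 + 4 = 28
  side 3: 21 + 7 = 28
  side 4: 17 + 11 = 28
  side 5: 10 + 5 = 15
This matches the lower bound, so 5 is optimal.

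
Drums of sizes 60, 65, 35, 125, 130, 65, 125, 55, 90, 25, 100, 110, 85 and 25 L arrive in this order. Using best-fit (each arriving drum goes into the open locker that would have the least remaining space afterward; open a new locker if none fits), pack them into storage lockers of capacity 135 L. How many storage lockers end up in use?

  60 → locker 1 (new)  [load 60/135]
  65 → locker 1  [load 125/135]
  35 → locker 2 (new)  [load 35/135]
  125 → locker 3 (new)  [load 125/135]
  130 → locker 4 (new)  [load 130/135]
  65 → locker 2  [load 100/135]
  125 → locker 5 (new)  [load 125/135]
  55 → locker 6 (new)  [load 55/135]
  90 → locker 7 (new)  [load 90/135]
  25 → locker 2  [load 125/135]
  100 → locker 8 (new)  [load 100/135]
  110 → locker 9 (new)  [load 110/135]
  85 → locker 10 (new)  [load 85/135]
  25 → locker 9  [load 135/135]
10 storage lockers opened.

10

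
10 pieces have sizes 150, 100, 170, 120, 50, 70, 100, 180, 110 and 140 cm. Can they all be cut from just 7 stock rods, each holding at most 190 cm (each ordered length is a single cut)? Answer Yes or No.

No

Total = 1190 cm; ⌈1190/190⌉ = 7.
8 pieces each exceed half the capacity and cannot share a stock rod, forcing at least 8 stock rods.
At least 8 stock rods are required, but only 7 are allowed.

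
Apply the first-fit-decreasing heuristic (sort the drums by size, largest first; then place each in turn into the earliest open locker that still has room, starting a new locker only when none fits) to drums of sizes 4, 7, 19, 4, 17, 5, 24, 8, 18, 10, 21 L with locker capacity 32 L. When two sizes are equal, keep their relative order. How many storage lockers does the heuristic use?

5

Sorted descending: 24, 21, 19, 18, 17, 10, 8, 7, 5, 4, 4.
  24 → locker 1 (new)  [load 24/32]
  21 → locker 2 (new)  [load 21/32]
  19 → locker 3 (new)  [load 19/32]
  18 → locker 4 (new)  [load 18/32]
  17 → locker 5 (new)  [load 17/32]
  10 → locker 2  [load 31/32]
  8 → locker 1  [load 32/32]
  7 → locker 3  [load 26/32]
  5 → locker 3  [load 31/32]
  4 → locker 4  [load 22/32]
  4 → locker 4  [load 26/32]
5 storage lockers opened.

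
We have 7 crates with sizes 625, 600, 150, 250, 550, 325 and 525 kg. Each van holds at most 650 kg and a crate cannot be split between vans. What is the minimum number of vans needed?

6

Total = 625 + 600 + 550 + 525 + 325 + 250 + 150 = 3025 kg.
Lower bound: ⌈3025/650⌉ = 5 vans.
A packing using 6 vans:
  van 1: 625 = 625
  van 2: 600 = 600
  van 3: 550 = 550
  van 4: 525 = 525
  van 5: 325 + 250 = 575
  van 6: 150 = 150
No arrangement into 5 vans stays within capacity, so 6 is optimal.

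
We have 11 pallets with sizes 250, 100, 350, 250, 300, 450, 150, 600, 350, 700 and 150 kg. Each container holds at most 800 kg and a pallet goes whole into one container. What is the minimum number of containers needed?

Total = 700 + 600 + 450 + 350 + 350 + 300 + 250 + 250 + 150 + 150 + 100 = 3650 kg.
Lower bound: ⌈3650/800⌉ = 5 containers.
A packing using 5 containers:
  container 1: 700 + 100 = 800
  container 2: 600 + 150 = 750
  container 3: 450 + 350 = 800
  container 4: 350 + 300 + 150 = 800
  container 5: 250 + 250 = 500
This matches the lower bound, so 5 is optimal.

5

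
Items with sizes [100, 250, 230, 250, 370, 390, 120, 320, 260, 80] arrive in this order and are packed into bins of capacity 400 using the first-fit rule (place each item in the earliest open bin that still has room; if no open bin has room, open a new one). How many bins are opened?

7

  100 → bin 1 (new)  [load 100/400]
  250 → bin 1  [load 350/400]
  230 → bin 2 (new)  [load 230/400]
  250 → bin 3 (new)  [load 250/400]
  370 → bin 4 (new)  [load 370/400]
  390 → bin 5 (new)  [load 390/400]
  120 → bin 2  [load 350/400]
  320 → bin 6 (new)  [load 320/400]
  260 → bin 7 (new)  [load 260/400]
  80 → bin 3  [load 330/400]
7 bins opened.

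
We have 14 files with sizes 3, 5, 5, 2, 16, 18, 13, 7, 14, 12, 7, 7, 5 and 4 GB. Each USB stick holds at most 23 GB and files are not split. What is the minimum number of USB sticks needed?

6

Total = 18 + 16 + 14 + 13 + 12 + 7 + 7 + 7 + 5 + 5 + 5 + 4 + 3 + 2 = 118 GB.
Lower bound: ⌈118/23⌉ = 6 USB sticks.
A packing using 6 USB sticks:
  USB stick 1: 18 + 5 = 23
  USB stick 2: 16 + 7 = 23
  USB stick 3: 14 + 7 + 2 = 23
  USB stick 4: 13 + 7 + 3 = 23
  USB stick 5: 12 + 5 + 5 = 22
  USB stick 6: 4 = 4
This matches the lower bound, so 6 is optimal.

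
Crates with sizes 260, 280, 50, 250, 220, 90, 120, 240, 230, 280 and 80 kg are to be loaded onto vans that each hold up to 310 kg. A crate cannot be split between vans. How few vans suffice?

8

Total = 280 + 280 + 260 + 250 + 240 + 230 + 220 + 120 + 90 + 80 + 50 = 2100 kg.
Lower bound: ⌈2100/310⌉ = 7 vans.
A packing using 8 vans:
  van 1: 280 = 280
  van 2: 280 = 280
  van 3: 260 + 50 = 310
  van 4: 250 = 250
  van 5: 240 = 240
  van 6: 230 + 80 = 310
  van 7: 220 + 90 = 310
  van 8: 120 = 120
No arrangement into 7 vans stays within capacity, so 8 is optimal.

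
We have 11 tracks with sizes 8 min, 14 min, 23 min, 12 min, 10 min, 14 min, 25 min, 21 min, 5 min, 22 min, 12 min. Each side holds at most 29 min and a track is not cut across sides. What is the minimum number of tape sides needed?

Total = 25 + 23 + 22 + 21 + 14 + 14 + 12 + 12 + 10 + 8 + 5 = 166 min.
Lower bound: ⌈166/29⌉ = 6 tape sides.
A packing using 7 tape sides:
  side 1: 25 = 25
  side 2: 23 + 5 = 28
  side 3: 22 = 22
  side 4: 21 + 8 = 29
  side 5: 14 + 14 = 28
  side 6: 12 + 12 = 24
  side 7: 10 = 10
No arrangement into 6 tape sides stays within capacity, so 7 is optimal.

7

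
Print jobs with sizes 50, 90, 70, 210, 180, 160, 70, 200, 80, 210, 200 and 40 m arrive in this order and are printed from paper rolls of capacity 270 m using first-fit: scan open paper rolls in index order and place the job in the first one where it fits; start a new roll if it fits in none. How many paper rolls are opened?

7

  50 → roll 1 (new)  [load 50/270]
  90 → roll 1  [load 140/270]
  70 → roll 1  [load 210/270]
  210 → roll 2 (new)  [load 210/270]
  180 → roll 3 (new)  [load 180/270]
  160 → roll 4 (new)  [load 160/270]
  70 → roll 3  [load 250/270]
  200 → roll 5 (new)  [load 200/270]
  80 → roll 4  [load 240/270]
  210 → roll 6 (new)  [load 210/270]
  200 → roll 7 (new)  [load 200/270]
  40 → roll 1  [load 250/270]
7 paper rolls opened.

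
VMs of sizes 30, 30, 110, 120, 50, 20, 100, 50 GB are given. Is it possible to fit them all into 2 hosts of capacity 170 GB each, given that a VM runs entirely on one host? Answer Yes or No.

No

Total = 510 GB; ⌈510/170⌉ = 3.
At least 3 hosts are required, but only 2 are allowed.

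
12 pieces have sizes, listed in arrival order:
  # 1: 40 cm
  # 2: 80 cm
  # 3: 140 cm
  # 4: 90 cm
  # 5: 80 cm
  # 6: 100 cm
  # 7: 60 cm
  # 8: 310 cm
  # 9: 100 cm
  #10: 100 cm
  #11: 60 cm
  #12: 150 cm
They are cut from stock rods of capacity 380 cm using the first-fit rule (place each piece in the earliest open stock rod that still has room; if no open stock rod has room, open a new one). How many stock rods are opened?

  40 → stock rod 1 (new)  [load 40/380]
  80 → stock rod 1  [load 120/380]
  140 → stock rod 1  [load 260/380]
  90 → stock rod 1  [load 350/380]
  80 → stock rod 2 (new)  [load 80/380]
  100 → stock rod 2  [load 180/380]
  60 → stock rod 2  [load 240/380]
  310 → stock rod 3 (new)  [load 310/380]
  100 → stock rod 2  [load 340/380]
  100 → stock rod 4 (new)  [load 100/380]
  60 → stock rod 3  [load 370/380]
  150 → stock rod 4  [load 250/380]
4 stock rods opened.

4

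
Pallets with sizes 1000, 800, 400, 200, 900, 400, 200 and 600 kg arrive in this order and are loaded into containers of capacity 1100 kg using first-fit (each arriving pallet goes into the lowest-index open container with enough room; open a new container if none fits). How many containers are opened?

5

  1000 → container 1 (new)  [load 1000/1100]
  800 → container 2 (new)  [load 800/1100]
  400 → container 3 (new)  [load 400/1100]
  200 → container 2  [load 1000/1100]
  900 → container 4 (new)  [load 900/1100]
  400 → container 3  [load 800/1100]
  200 → container 3  [load 1000/1100]
  600 → container 5 (new)  [load 600/1100]
5 containers opened.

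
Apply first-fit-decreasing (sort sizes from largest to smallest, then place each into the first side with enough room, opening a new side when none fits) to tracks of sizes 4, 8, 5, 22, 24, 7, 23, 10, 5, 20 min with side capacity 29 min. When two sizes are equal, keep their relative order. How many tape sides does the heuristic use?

Sorted descending: 24, 23, 22, 20, 10, 8, 7, 5, 5, 4.
  24 → side 1 (new)  [load 24/29]
  23 → side 2 (new)  [load 23/29]
  22 → side 3 (new)  [load 22/29]
  20 → side 4 (new)  [load 20/29]
  10 → side 5 (new)  [load 10/29]
  8 → side 4  [load 28/29]
  7 → side 3  [load 29/29]
  5 → side 1  [load 29/29]
  5 → side 2  [load 28/29]
  4 → side 5  [load 14/29]
5 tape sides opened.

5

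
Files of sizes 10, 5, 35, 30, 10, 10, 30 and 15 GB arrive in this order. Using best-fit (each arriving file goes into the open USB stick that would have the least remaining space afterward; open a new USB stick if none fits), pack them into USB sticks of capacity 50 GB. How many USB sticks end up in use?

  10 → USB stick 1 (new)  [load 10/50]
  5 → USB stick 1  [load 15/50]
  35 → USB stick 1  [load 50/50]
  30 → USB stick 2 (new)  [load 30/50]
  10 → USB stick 2  [load 40/50]
  10 → USB stick 2  [load 50/50]
  30 → USB stick 3 (new)  [load 30/50]
  15 → USB stick 3  [load 45/50]
3 USB sticks opened.

3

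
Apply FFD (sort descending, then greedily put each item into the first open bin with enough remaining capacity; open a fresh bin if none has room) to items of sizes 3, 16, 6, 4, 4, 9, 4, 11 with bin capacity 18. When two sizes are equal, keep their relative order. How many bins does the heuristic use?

4

Sorted descending: 16, 11, 9, 6, 4, 4, 4, 3.
  16 → bin 1 (new)  [load 16/18]
  11 → bin 2 (new)  [load 11/18]
  9 → bin 3 (new)  [load 9/18]
  6 → bin 2  [load 17/18]
  4 → bin 3  [load 13/18]
  4 → bin 3  [load 17/18]
  4 → bin 4 (new)  [load 4/18]
  3 → bin 4  [load 7/18]
4 bins opened.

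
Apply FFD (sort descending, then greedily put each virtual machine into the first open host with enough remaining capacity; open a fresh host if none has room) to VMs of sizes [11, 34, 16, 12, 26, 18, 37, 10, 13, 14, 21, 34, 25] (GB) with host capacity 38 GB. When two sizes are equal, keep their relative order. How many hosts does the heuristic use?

Sorted descending: 37, 34, 34, 26, 25, 21, 18, 16, 14, 13, 12, 11, 10.
  37 → host 1 (new)  [load 37/38]
  34 → host 2 (new)  [load 34/38]
  34 → host 3 (new)  [load 34/38]
  26 → host 4 (new)  [load 26/38]
  25 → host 5 (new)  [load 25/38]
  21 → host 6 (new)  [load 21/38]
  18 → host 7 (new)  [load 18/38]
  16 → host 6  [load 37/38]
  14 → host 7  [load 32/38]
  13 → host 5  [load 38/38]
  12 → host 4  [load 38/38]
  11 → host 8 (new)  [load 11/38]
  10 → host 8  [load 21/38]
8 hosts opened.

8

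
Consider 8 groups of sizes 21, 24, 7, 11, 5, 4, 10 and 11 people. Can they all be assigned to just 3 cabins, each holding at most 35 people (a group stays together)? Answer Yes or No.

A valid assignment using 3 cabins:
  cabin 1: 24 + 11 = 35
  cabin 2: 21 + 11 = 32
  cabin 3: 10 + 7 + 5 + 4 = 26
Every load is within 35 people, so 3 cabins suffice.

Yes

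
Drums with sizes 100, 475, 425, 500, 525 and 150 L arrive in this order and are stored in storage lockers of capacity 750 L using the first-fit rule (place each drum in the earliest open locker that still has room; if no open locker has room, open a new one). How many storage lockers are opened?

4

  100 → locker 1 (new)  [load 100/750]
  475 → locker 1  [load 575/750]
  425 → locker 2 (new)  [load 425/750]
  500 → locker 3 (new)  [load 500/750]
  525 → locker 4 (new)  [load 525/750]
  150 → locker 1  [load 725/750]
4 storage lockers opened.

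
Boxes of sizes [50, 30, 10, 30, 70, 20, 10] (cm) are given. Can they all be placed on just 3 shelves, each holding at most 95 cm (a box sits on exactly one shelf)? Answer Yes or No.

A valid assignment using 3 shelves:
  shelf 1: 70 + 20 = 90
  shelf 2: 50 + 30 + 10 = 90
  shelf 3: 30 + 10 = 40
Every load is within 95 cm, so 3 shelves suffice.

Yes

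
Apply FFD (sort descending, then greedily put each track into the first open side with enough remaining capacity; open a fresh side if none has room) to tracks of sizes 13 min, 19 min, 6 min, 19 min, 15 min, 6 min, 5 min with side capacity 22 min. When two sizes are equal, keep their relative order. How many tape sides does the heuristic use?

Sorted descending: 19, 19, 15, 13, 6, 6, 5.
  19 → side 1 (new)  [load 19/22]
  19 → side 2 (new)  [load 19/22]
  15 → side 3 (new)  [load 15/22]
  13 → side 4 (new)  [load 13/22]
  6 → side 3  [load 21/22]
  6 → side 4  [load 19/22]
  5 → side 5 (new)  [load 5/22]
5 tape sides opened.

5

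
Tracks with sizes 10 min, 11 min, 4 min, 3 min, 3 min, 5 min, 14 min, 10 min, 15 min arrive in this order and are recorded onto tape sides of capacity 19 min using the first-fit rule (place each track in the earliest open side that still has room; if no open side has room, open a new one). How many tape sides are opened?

  10 → side 1 (new)  [load 10/19]
  11 → side 2 (new)  [load 11/19]
  4 → side 1  [load 14/19]
  3 → side 1  [load 17/19]
  3 → side 2  [load 14/19]
  5 → side 2  [load 19/19]
  14 → side 3 (new)  [load 14/19]
  10 → side 4 (new)  [load 10/19]
  15 → side 5 (new)  [load 15/19]
5 tape sides opened.

5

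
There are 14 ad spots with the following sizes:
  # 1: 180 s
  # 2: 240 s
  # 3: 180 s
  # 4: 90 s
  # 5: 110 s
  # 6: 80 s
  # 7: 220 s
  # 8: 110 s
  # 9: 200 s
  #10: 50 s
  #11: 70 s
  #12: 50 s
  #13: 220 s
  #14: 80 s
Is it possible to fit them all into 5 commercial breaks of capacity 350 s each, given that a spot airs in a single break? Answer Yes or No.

No

Total = 1880 s; ⌈1880/350⌉ = 6.
At least 6 commercial breaks are required, but only 5 are allowed.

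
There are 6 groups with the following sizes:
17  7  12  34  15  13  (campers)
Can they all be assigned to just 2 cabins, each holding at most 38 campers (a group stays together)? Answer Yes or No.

Total = 98 campers; ⌈98/38⌉ = 3.
At least 3 cabins are required, but only 2 are allowed.

No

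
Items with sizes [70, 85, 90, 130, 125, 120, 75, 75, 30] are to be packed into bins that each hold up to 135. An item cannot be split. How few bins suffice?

8

Total = 130 + 125 + 120 + 90 + 85 + 75 + 75 + 70 + 30 = 800.
Lower bound: ⌈800/135⌉ = 6 bins.
Also, 8 items each exceed 135/2, and no two of those can share a bin, so at least 8 bins are needed.
A packing using 8 bins:
  bin 1: 130 = 130
  bin 2: 125 = 125
  bin 3: 120 = 120
  bin 4: 90 + 30 = 120
  bin 5: 85 = 85
  bin 6: 75 = 75
  bin 7: 75 = 75
  bin 8: 70 = 70
This matches the lower bound, so 8 is optimal.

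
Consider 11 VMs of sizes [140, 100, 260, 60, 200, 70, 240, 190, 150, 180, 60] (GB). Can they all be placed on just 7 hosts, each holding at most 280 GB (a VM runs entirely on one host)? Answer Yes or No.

Yes

A valid assignment using 7 hosts:
  host 1: 260 = 260
  host 2: 240 = 240
  host 3: 200 + 70 = 270
  host 4: 190 + 60 = 250
  host 5: 180 + 100 = 280
  host 6: 150 + 60 = 210
  host 7: 140 = 140
Every load is within 280 GB, so 7 hosts suffice.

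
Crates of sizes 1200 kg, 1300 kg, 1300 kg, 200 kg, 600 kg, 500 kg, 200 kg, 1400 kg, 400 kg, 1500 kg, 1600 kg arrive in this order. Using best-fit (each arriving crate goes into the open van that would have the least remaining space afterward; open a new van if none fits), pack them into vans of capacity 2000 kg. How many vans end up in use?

6

  1200 → van 1 (new)  [load 1200/2000]
  1300 → van 2 (new)  [load 1300/2000]
  1300 → van 3 (new)  [load 1300/2000]
  200 → van 2  [load 1500/2000]
  600 → van 3  [load 1900/2000]
  500 → van 2  [load 2000/2000]
  200 → van 1  [load 1400/2000]
  1400 → van 4 (new)  [load 1400/2000]
  400 → van 1  [load 1800/2000]
  1500 → van 5 (new)  [load 1500/2000]
  1600 → van 6 (new)  [load 1600/2000]
6 vans opened.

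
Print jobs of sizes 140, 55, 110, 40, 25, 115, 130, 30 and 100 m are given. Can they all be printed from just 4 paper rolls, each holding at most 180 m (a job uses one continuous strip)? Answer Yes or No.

Total = 745 m; ⌈745/180⌉ = 5.
At least 5 paper rolls are required, but only 4 are allowed.

No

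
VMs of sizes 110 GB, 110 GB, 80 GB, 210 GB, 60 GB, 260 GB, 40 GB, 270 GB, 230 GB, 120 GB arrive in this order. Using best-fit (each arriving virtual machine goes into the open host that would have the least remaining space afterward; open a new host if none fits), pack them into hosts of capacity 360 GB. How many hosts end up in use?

  110 → host 1 (new)  [load 110/360]
  110 → host 1  [load 220/360]
  80 → host 1  [load 300/360]
  210 → host 2 (new)  [load 210/360]
  60 → host 1  [load 360/360]
  260 → host 3 (new)  [load 260/360]
  40 → host 3  [load 300/360]
  270 → host 4 (new)  [load 270/360]
  230 → host 5 (new)  [load 230/360]
  120 → host 5  [load 350/360]
5 hosts opened.

5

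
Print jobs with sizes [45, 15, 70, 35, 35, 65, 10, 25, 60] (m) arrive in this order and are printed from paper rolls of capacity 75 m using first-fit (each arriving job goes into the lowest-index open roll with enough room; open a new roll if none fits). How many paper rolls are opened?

  45 → roll 1 (new)  [load 45/75]
  15 → roll 1  [load 60/75]
  70 → roll 2 (new)  [load 70/75]
  35 → roll 3 (new)  [load 35/75]
  35 → roll 3  [load 70/75]
  65 → roll 4 (new)  [load 65/75]
  10 → roll 1  [load 70/75]
  25 → roll 5 (new)  [load 25/75]
  60 → roll 6 (new)  [load 60/75]
6 paper rolls opened.

6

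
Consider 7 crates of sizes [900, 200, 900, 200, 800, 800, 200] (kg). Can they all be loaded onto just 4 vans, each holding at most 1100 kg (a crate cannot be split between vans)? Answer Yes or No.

Yes

A valid assignment using 4 vans:
  van 1: 900 + 200 = 1100
  van 2: 900 + 200 = 1100
  van 3: 800 + 200 = 1000
  van 4: 800 = 800
Every load is within 1100 kg, so 4 vans suffice.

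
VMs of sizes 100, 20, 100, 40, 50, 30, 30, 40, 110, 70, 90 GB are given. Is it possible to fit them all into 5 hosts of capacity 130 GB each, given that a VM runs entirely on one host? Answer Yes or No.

Total = 680 GB; ⌈680/130⌉ = 6.
At least 6 hosts are required, but only 5 are allowed.

No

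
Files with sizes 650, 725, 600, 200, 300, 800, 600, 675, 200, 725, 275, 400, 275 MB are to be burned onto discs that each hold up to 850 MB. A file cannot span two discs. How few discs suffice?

Total = 800 + 725 + 725 + 675 + 650 + 600 + 600 + 400 + 300 + 275 + 275 + 200 + 200 = 6425 MB.
Lower bound: ⌈6425/850⌉ = 8 discs.
A packing using 9 discs:
  disc 1: 800 = 800
  disc 2: 725 = 725
  disc 3: 725 = 725
  disc 4: 675 = 675
  disc 5: 650 + 200 = 850
  disc 6: 600 + 200 = 800
  disc 7: 600 = 600
  disc 8: 400 + 300 = 700
  disc 9: 275 + 275 = 550
No arrangement into 8 discs stays within capacity, so 9 is optimal.

9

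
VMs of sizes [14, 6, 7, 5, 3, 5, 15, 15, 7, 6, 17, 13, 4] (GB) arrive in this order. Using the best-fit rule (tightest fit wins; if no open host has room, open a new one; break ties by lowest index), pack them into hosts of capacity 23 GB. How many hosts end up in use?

6

  14 → host 1 (new)  [load 14/23]
  6 → host 1  [load 20/23]
  7 → host 2 (new)  [load 7/23]
  5 → host 2  [load 12/23]
  3 → host 1  [load 23/23]
  5 → host 2  [load 17/23]
  15 → host 3 (new)  [load 15/23]
  15 → host 4 (new)  [load 15/23]
  7 → host 3  [load 22/23]
  6 → host 2  [load 23/23]
  17 → host 5 (new)  [load 17/23]
  13 → host 6 (new)  [load 13/23]
  4 → host 5  [load 21/23]
6 hosts opened.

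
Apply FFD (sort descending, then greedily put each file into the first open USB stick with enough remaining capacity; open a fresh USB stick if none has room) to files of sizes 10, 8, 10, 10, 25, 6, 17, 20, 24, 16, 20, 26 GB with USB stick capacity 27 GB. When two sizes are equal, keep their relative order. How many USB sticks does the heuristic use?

Sorted descending: 26, 25, 24, 20, 20, 17, 16, 10, 10, 10, 8, 6.
  26 → USB stick 1 (new)  [load 26/27]
  25 → USB stick 2 (new)  [load 25/27]
  24 → USB stick 3 (new)  [load 24/27]
  20 → USB stick 4 (new)  [load 20/27]
  20 → USB stick 5 (new)  [load 20/27]
  17 → USB stick 6 (new)  [load 17/27]
  16 → USB stick 7 (new)  [load 16/27]
  10 → USB stick 6  [load 27/27]
  10 → USB stick 7  [load 26/27]
  10 → USB stick 8 (new)  [load 10/27]
  8 → USB stick 8  [load 18/27]
  6 → USB stick 4  [load 26/27]
8 USB sticks opened.

8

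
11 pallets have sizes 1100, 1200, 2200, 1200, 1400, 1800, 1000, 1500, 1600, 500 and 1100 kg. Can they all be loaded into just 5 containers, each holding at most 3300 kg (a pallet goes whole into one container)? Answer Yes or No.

Yes

A valid assignment using 5 containers:
  container 1: 2200 + 1100 = 3300
  container 2: 1800 + 1500 = 3300
  container 3: 1600 + 1400 = 3000
  container 4: 1200 + 1200 + 500 = 2900
  container 5: 1100 + 1000 = 2100
Every load is within 3300 kg, so 5 containers suffice.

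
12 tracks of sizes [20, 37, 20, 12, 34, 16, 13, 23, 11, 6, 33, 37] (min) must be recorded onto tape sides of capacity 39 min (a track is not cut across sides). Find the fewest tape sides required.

8

Total = 37 + 37 + 34 + 33 + 23 + 20 + 20 + 16 + 13 + 12 + 11 + 6 = 262 min.
Lower bound: ⌈262/39⌉ = 7 tape sides.
A packing using 8 tape sides:
  side 1: 37 = 37
  side 2: 37 = 37
  side 3: 34 = 34
  side 4: 33 + 6 = 39
  side 5: 23 + 16 = 39
  side 6: 20 + 13 = 33
  side 7: 20 + 12 = 32
  side 8: 11 = 11
No arrangement into 7 tape sides stays within capacity, so 8 is optimal.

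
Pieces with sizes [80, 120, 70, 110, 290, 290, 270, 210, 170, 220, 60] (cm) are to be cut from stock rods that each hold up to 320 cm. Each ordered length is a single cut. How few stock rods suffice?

Total = 290 + 290 + 270 + 220 + 210 + 170 + 120 + 110 + 80 + 70 + 60 = 1890 cm.
Lower bound: ⌈1890/320⌉ = 6 stock rods.
A packing using 7 stock rods:
  stock rod 1: 290 = 290
  stock rod 2: 290 = 290
  stock rod 3: 270 = 270
  stock rod 4: 220 + 80 = 300
  stock rod 5: 210 + 110 = 320
  stock rod 6: 170 + 120 = 290
  stock rod 7: 70 + 60 = 130
No arrangement into 6 stock rods stays within capacity, so 7 is optimal.

7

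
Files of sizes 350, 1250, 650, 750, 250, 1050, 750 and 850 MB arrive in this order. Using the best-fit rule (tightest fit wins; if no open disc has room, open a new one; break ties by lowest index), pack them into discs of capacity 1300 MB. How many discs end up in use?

  350 → disc 1 (new)  [load 350/1300]
  1250 → disc 2 (new)  [load 1250/1300]
  650 → disc 1  [load 1000/1300]
  750 → disc 3 (new)  [load 750/1300]
  250 → disc 1  [load 1250/1300]
  1050 → disc 4 (new)  [load 1050/1300]
  750 → disc 5 (new)  [load 750/1300]
  850 → disc 6 (new)  [load 850/1300]
6 discs opened.

6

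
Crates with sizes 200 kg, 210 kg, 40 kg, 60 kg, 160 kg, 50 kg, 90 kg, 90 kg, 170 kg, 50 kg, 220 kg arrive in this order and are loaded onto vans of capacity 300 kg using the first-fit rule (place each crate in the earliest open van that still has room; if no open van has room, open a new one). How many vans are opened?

  200 → van 1 (new)  [load 200/300]
  210 → van 2 (new)  [load 210/300]
  40 → van 1  [load 240/300]
  60 → van 1  [load 300/300]
  160 → van 3 (new)  [load 160/300]
  50 → van 2  [load 260/300]
  90 → van 3  [load 250/300]
  90 → van 4 (new)  [load 90/300]
  170 → van 4  [load 260/300]
  50 → van 3  [load 300/300]
  220 → van 5 (new)  [load 220/300]
5 vans opened.

5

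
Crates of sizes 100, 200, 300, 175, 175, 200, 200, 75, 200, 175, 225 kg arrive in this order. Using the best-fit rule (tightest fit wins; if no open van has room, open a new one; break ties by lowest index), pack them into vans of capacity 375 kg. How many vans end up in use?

7

  100 → van 1 (new)  [load 100/375]
  200 → van 1  [load 300/375]
  300 → van 2 (new)  [load 300/375]
  175 → van 3 (new)  [load 175/375]
  175 → van 3  [load 350/375]
  200 → van 4 (new)  [load 200/375]
  200 → van 5 (new)  [load 200/375]
  75 → van 1  [load 375/375]
  200 → van 6 (new)  [load 200/375]
  175 → van 4  [load 375/375]
  225 → van 7 (new)  [load 225/375]
7 vans opened.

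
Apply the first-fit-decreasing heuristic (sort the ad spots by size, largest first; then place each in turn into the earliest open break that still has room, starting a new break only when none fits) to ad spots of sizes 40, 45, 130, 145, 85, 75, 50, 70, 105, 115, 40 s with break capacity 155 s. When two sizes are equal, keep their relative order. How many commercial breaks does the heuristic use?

Sorted descending: 145, 130, 115, 105, 85, 75, 70, 50, 45, 40, 40.
  145 → break 1 (new)  [load 145/155]
  130 → break 2 (new)  [load 130/155]
  115 → break 3 (new)  [load 115/155]
  105 → break 4 (new)  [load 105/155]
  85 → break 5 (new)  [load 85/155]
  75 → break 6 (new)  [load 75/155]
  70 → break 5  [load 155/155]
  50 → break 4  [load 155/155]
  45 → break 6  [load 120/155]
  40 → break 3  [load 155/155]
  40 → break 7 (new)  [load 40/155]
7 commercial breaks opened.

7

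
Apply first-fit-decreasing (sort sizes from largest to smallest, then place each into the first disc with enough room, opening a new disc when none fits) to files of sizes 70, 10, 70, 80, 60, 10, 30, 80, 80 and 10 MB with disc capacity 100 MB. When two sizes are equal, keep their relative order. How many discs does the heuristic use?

Sorted descending: 80, 80, 80, 70, 70, 60, 30, 10, 10, 10.
  80 → disc 1 (new)  [load 80/100]
  80 → disc 2 (new)  [load 80/100]
  80 → disc 3 (new)  [load 80/100]
  70 → disc 4 (new)  [load 70/100]
  70 → disc 5 (new)  [load 70/100]
  60 → disc 6 (new)  [load 60/100]
  30 → disc 4  [load 100/100]
  10 → disc 1  [load 90/100]
  10 → disc 1  [load 100/100]
  10 → disc 2  [load 90/100]
6 discs opened.

6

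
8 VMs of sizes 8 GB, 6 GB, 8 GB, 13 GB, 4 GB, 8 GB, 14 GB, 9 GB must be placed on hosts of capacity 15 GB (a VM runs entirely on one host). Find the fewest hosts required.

Total = 14 + 13 + 9 + 8 + 8 + 8 + 6 + 4 = 70 GB.
Lower bound: ⌈70/15⌉ = 5 hosts.
Also, 6 VMs each exceed 15/2 GB, and no two of those can share a host, so at least 6 hosts are needed.
A packing using 6 hosts:
  host 1: 14 = 14
  host 2: 13 = 13
  host 3: 9 + 6 = 15
  host 4: 8 + 4 = 12
  host 5: 8 = 8
  host 6: 8 = 8
This matches the lower bound, so 6 is optimal.

6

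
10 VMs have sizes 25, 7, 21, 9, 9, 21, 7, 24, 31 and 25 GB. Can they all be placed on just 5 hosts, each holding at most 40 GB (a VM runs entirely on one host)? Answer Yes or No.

No

Total = 179 GB; ⌈179/40⌉ = 5.
6 VMs each exceed half the capacity and cannot share a host, forcing at least 6 hosts.
At least 6 hosts are required, but only 5 are allowed.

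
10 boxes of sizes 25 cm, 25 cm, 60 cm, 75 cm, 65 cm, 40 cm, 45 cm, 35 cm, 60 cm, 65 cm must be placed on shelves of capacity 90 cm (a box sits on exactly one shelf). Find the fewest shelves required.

7

Total = 75 + 65 + 65 + 60 + 60 + 45 + 40 + 35 + 25 + 25 = 495 cm.
Lower bound: ⌈495/90⌉ = 6 shelves.
A packing using 7 shelves:
  shelf 1: 75 = 75
  shelf 2: 65 + 25 = 90
  shelf 3: 65 + 25 = 90
  shelf 4: 60 = 60
  shelf 5: 60 = 60
  shelf 6: 45 + 40 = 85
  shelf 7: 35 = 35
No arrangement into 6 shelves stays within capacity, so 7 is optimal.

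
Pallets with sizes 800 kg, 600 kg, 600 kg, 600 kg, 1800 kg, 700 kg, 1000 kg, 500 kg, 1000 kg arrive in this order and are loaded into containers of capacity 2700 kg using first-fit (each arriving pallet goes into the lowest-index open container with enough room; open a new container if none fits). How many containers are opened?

  800 → container 1 (new)  [load 800/2700]
  600 → container 1  [load 1400/2700]
  600 → container 1  [load 2000/2700]
  600 → container 1  [load 2600/2700]
  1800 → container 2 (new)  [load 1800/2700]
  700 → container 2  [load 2500/2700]
  1000 → container 3 (new)  [load 1000/2700]
  500 → container 3  [load 1500/2700]
  1000 → container 3  [load 2500/2700]
3 containers opened.

3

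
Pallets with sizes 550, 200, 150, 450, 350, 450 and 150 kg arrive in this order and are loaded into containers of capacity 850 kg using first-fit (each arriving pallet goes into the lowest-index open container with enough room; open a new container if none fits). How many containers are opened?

  550 → container 1 (new)  [load 550/850]
  200 → container 1  [load 750/850]
  150 → container 2 (new)  [load 150/850]
  450 → container 2  [load 600/850]
  350 → container 3 (new)  [load 350/850]
  450 → container 3  [load 800/850]
  150 → container 2  [load 750/850]
3 containers opened.

3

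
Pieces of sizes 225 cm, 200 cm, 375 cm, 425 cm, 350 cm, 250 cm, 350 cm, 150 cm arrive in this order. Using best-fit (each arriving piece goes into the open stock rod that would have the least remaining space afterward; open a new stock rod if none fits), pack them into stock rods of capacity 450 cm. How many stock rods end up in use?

6

  225 → stock rod 1 (new)  [load 225/450]
  200 → stock rod 1  [load 425/450]
  375 → stock rod 2 (new)  [load 375/450]
  425 → stock rod 3 (new)  [load 425/450]
  350 → stock rod 4 (new)  [load 350/450]
  250 → stock rod 5 (new)  [load 250/450]
  350 → stock rod 6 (new)  [load 350/450]
  150 → stock rod 5  [load 400/450]
6 stock rods opened.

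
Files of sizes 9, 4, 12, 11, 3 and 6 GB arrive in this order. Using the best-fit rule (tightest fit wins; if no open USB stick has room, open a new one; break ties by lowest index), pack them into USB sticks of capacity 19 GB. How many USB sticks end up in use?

  9 → USB stick 1 (new)  [load 9/19]
  4 → USB stick 1  [load 13/19]
  12 → USB stick 2 (new)  [load 12/19]
  11 → USB stick 3 (new)  [load 11/19]
  3 → USB stick 1  [load 16/19]
  6 → USB stick 2  [load 18/19]
3 USB sticks opened.

3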